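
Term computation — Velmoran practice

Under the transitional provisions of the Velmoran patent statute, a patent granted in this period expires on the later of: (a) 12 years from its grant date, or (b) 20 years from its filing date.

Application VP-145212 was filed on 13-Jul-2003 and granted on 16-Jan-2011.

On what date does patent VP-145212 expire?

(a) grant + 12 years → 16 January 2023.
(b) filing + 20 years → 13 July 2023.
Later of the two: 13 July 2023.

July 13, 2023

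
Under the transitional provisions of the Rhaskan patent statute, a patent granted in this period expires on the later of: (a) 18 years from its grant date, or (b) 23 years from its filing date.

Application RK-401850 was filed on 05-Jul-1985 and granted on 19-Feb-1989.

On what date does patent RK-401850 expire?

July 5, 2008

(a) grant + 18 years → 19 February 2007.
(b) filing + 23 years → 5 July 2008.
Later of the two: 5 July 2008.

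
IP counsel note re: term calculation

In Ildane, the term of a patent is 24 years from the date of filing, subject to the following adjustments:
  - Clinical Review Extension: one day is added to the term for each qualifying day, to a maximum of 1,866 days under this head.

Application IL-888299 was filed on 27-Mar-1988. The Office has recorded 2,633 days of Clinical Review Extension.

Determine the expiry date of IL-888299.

Base term: filing date + 24 years → 27 March 2012.
Clinical Review Extension: 2633 days claimed exceeds the 1866-day cap, so +1866 days → 6 May 2017.

May 6, 2017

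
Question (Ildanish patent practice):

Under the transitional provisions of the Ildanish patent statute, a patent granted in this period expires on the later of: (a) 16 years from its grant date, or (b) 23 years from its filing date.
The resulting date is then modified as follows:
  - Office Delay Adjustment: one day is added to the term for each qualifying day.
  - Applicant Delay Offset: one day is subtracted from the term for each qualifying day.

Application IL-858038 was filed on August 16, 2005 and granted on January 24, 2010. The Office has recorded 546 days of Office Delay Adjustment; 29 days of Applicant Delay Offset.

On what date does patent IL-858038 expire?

2030-01-15

(a) grant + 16 years → 24 January 2026.
(b) filing + 23 years → 16 August 2028.
Later of the two: 16 August 2028.
Office Delay Adjustment: +546 days → 13 February 2030.
Applicant Delay Offset: −29 days → 15 January 2030.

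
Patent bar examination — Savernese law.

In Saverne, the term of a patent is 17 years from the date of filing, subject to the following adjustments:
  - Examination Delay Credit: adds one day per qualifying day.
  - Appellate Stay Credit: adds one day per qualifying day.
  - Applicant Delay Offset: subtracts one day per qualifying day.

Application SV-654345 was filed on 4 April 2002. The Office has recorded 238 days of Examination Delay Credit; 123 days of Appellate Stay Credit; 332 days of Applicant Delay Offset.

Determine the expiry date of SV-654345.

May 3, 2019

Base term: filing date + 17 years → 4 April 2019.
Examination Delay Credit: +238 days → 28 November 2019.
Appellate Stay Credit: +123 days → 30 March 2020.
Applicant Delay Offset: −332 days → 3 May 2019.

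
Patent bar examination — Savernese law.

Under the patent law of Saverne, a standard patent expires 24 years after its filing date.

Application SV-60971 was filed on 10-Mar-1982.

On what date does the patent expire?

Filing date + 24 years → 10 March 2006.

March 10, 2006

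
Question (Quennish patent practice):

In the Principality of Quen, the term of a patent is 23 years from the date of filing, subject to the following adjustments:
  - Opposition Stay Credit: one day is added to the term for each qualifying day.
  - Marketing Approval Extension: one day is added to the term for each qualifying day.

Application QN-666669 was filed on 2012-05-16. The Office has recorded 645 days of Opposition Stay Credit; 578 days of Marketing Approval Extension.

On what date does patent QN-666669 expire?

Base term: filing date + 23 years → 16 May 2035.
Opposition Stay Credit: +645 days → 19 February 2037.
Marketing Approval Extension: +578 days → 20 September 2038.

September 20, 2038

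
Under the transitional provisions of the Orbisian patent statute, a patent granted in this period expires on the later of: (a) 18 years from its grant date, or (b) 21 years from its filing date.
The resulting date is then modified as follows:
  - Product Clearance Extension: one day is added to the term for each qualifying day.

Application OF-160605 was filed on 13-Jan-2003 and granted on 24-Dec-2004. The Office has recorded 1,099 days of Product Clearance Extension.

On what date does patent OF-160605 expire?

January 16, 2027

(a) grant + 18 years → 24 December 2022.
(b) filing + 21 years → 13 January 2024.
Later of the two: 13 January 2024.
Product Clearance Extension: +1099 days → 16 January 2027.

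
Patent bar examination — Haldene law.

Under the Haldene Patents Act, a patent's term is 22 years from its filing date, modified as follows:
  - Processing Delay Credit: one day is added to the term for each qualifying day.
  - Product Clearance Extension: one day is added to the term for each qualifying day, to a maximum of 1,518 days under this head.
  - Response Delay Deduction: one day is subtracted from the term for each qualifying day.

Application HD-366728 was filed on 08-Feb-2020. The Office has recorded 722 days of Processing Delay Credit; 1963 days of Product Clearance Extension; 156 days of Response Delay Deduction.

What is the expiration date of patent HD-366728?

Base term: filing date + 22 years → 8 February 2042.
Processing Delay Credit: +722 days → 31 January 2044.
Product Clearance Extension: 1963 days claimed exceeds the 1518-day cap, so +1518 days → 28 March 2048.
Response Delay Deduction: −156 days → 24 October 2047.

2047-10-24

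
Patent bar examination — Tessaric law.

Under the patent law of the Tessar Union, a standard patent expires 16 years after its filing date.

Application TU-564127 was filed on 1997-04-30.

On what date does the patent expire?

Filing date + 16 years → 30 April 2013.

April 30, 2013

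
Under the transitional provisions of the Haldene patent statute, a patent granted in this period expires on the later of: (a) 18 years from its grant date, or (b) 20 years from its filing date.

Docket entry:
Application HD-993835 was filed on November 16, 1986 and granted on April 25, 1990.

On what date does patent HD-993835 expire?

(a) grant + 18 years → 25 April 2008.
(b) filing + 20 years → 16 November 2006.
Later of the two: 25 April 2008.

April 25, 2008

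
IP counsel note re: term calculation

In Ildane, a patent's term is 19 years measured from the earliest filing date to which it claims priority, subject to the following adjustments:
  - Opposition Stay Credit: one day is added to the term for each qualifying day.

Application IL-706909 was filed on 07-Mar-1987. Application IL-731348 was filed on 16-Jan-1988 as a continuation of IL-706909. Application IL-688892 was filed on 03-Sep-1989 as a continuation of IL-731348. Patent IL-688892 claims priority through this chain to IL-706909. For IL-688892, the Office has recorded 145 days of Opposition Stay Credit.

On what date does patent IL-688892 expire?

July 30, 2006

Earliest priority filing: 7 March 1987.
Base term: 7 March 1987 + 19 years → 7 March 2006.
Opposition Stay Credit: +145 days → 30 July 2006.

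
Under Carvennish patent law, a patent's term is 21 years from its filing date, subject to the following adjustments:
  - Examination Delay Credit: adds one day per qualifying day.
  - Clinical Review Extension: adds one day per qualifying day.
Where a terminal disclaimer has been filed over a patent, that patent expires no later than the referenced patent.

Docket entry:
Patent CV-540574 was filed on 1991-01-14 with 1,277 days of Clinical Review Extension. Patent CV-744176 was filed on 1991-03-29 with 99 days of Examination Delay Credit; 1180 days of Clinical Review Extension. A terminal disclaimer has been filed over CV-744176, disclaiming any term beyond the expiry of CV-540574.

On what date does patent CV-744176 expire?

Natural term of CV-744176:
  Base: filing + 21 years → 29 March 2012.
  Examination Delay Credit: +99 days → 6 July 2012.
  Clinical Review Extension: +1180 days → 29 September 2015.
Expiry of referenced patent CV-540574:
  Base: filing + 21 years → 14 January 2012.
  Clinical Review Extension: +1277 days → 14 July 2015.
Terminal disclaimer: CV-744176 expires on the earlier of 29 September 2015 and 14 July 2015.

2015-07-14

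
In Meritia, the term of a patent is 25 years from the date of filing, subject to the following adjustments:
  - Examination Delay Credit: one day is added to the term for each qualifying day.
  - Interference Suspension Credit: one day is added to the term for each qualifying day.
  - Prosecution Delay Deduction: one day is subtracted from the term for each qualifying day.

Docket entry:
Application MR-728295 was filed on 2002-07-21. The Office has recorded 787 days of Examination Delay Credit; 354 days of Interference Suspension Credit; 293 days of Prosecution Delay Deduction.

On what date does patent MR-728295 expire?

Base term: filing date + 25 years → 21 July 2027.
Examination Delay Credit: +787 days → 15 September 2029.
Interference Suspension Credit: +354 days → 4 September 2030.
Prosecution Delay Deduction: −293 days → 15 November 2029.

November 15, 2029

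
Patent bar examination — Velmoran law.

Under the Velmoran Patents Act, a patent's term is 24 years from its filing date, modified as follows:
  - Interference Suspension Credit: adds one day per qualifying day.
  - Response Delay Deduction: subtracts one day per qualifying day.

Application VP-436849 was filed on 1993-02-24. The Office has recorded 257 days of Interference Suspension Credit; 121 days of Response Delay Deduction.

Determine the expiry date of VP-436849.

2017-07-10

Base term: filing date + 24 years → 24 February 2017.
Interference Suspension Credit: +257 days → 8 November 2017.
Response Delay Deduction: −121 days → 10 July 2017.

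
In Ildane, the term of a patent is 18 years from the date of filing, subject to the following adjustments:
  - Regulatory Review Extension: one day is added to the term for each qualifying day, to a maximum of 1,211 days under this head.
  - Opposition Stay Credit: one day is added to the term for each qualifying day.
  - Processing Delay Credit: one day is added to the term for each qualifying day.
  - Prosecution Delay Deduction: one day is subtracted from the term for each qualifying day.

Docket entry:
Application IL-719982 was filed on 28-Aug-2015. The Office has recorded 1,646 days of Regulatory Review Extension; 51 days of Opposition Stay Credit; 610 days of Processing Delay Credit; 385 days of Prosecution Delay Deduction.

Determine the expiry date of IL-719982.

September 23, 2037

Base term: filing date + 18 years → 28 August 2033.
Regulatory Review Extension: 1646 days claimed exceeds the 1211-day cap, so +1211 days → 21 December 2036.
Opposition Stay Credit: +51 days → 10 February 2037.
Processing Delay Credit: +610 days → 13 October 2038.
Prosecution Delay Deduction: −385 days → 23 September 2037.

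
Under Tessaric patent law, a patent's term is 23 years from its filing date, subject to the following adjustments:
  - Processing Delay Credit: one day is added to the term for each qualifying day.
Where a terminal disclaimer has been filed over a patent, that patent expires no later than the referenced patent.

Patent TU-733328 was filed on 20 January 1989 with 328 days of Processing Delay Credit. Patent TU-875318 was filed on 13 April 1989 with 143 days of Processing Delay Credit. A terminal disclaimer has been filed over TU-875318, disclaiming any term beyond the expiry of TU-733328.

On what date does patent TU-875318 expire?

Natural term of TU-875318:
  Base: filing + 23 years → 13 April 2012.
  Processing Delay Credit: +143 days → 3 September 2012.
Expiry of referenced patent TU-733328:
  Base: filing + 23 years → 20 January 2012.
  Processing Delay Credit: +328 days → 13 December 2012.
Terminal disclaimer: TU-875318 expires on the earlier of 3 September 2012 and 13 December 2012.

September 3, 2012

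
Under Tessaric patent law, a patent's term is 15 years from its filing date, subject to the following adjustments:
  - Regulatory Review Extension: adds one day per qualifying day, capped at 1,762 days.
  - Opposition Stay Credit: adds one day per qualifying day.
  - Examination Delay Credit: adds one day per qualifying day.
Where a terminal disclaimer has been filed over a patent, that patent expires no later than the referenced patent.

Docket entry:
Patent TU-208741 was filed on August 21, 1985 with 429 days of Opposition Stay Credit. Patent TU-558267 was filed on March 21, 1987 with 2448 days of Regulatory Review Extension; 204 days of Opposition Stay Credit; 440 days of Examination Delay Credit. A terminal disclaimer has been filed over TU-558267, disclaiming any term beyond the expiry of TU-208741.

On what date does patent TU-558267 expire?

October 24, 2001

Natural term of TU-558267:
  Base: filing + 15 years → 21 March 2002.
  Regulatory Review Extension: 2448 days claimed exceeds the 1762-day cap, so +1762 days → 16 January 2007.
  Opposition Stay Credit: +204 days → 8 August 2007.
  Examination Delay Credit: +440 days → 21 October 2008.
Expiry of referenced patent TU-208741:
  Base: filing + 15 years → 21 August 2000.
  Opposition Stay Credit: +429 days → 24 October 2001.
Terminal disclaimer: TU-558267 expires on the earlier of 21 October 2008 and 24 October 2001.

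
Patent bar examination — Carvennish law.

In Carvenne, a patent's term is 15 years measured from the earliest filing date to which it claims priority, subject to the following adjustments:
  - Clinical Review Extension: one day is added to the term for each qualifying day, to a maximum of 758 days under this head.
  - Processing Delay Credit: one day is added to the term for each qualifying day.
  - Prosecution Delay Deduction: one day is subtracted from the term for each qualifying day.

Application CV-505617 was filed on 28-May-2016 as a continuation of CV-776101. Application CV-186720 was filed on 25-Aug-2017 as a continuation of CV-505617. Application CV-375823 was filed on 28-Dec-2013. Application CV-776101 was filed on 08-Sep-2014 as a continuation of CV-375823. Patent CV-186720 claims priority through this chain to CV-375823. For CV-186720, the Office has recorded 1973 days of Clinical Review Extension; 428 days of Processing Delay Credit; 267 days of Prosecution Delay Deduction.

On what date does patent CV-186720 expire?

July 5, 2031

Earliest priority filing: 28 December 2013.
Base term: 28 December 2013 + 15 years → 28 December 2028.
Clinical Review Extension: 1973 days claimed exceeds the 758-day cap, so +758 days → 25 January 2031.
Processing Delay Credit: +428 days → 28 March 2032.
Prosecution Delay Deduction: −267 days → 5 July 2031.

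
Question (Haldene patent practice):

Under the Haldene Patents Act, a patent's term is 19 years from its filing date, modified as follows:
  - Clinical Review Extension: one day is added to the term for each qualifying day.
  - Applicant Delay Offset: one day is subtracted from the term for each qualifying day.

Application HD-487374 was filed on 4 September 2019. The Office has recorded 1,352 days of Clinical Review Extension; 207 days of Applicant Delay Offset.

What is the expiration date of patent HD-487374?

2041-10-23

Base term: filing date + 19 years → 4 September 2038.
Clinical Review Extension: +1352 days → 18 May 2042.
Applicant Delay Offset: −207 days → 23 October 2041.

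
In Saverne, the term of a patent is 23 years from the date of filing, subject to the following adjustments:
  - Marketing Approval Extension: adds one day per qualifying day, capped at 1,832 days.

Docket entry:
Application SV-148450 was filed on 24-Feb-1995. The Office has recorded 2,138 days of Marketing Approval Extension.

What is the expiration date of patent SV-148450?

Base term: filing date + 23 years → 24 February 2018.
Marketing Approval Extension: 2138 days claimed exceeds the 1832-day cap, so +1832 days → 2 March 2023.

2023-03-02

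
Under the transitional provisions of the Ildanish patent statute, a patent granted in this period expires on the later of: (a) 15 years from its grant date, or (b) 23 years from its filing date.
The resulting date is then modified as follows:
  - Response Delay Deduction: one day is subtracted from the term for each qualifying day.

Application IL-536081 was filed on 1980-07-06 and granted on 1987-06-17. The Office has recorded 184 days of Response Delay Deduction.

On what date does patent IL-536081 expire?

January 3, 2003

(a) grant + 15 years → 17 June 2002.
(b) filing + 23 years → 6 July 2003.
Later of the two: 6 July 2003.
Response Delay Deduction: −184 days → 3 January 2003.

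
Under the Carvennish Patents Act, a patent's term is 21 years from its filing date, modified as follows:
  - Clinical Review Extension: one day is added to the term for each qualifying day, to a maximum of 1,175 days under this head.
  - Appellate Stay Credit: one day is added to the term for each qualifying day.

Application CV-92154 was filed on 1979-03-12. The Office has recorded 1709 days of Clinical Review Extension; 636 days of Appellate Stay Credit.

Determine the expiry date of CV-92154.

Base term: filing date + 21 years → 12 March 2000.
Clinical Review Extension: 1709 days claimed exceeds the 1175-day cap, so +1175 days → 31 May 2003.
Appellate Stay Credit: +636 days → 25 February 2005.

February 25, 2005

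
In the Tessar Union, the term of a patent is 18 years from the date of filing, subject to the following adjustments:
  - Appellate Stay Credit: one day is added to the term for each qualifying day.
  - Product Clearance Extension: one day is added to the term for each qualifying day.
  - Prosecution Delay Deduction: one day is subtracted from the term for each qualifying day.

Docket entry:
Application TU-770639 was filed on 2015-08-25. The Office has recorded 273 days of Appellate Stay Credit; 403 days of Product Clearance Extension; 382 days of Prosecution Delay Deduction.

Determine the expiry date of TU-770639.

Base term: filing date + 18 years → 25 August 2033.
Appellate Stay Credit: +273 days → 25 May 2034.
Product Clearance Extension: +403 days → 2 July 2035.
Prosecution Delay Deduction: −382 days → 15 June 2034.

2034-06-15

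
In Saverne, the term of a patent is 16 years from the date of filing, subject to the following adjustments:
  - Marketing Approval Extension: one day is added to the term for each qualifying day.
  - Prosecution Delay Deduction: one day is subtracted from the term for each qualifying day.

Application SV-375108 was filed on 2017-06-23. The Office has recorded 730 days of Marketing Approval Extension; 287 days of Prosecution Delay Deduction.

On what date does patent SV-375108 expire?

Base term: filing date + 16 years → 23 June 2033.
Marketing Approval Extension: +730 days → 23 June 2035.
Prosecution Delay Deduction: −287 days → 9 September 2034.

2034-09-09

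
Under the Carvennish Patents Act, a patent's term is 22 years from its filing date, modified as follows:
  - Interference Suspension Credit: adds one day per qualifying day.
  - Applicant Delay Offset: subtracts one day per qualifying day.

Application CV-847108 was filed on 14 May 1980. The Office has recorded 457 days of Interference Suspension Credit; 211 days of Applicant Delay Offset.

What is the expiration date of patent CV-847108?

Base term: filing date + 22 years → 14 May 2002.
Interference Suspension Credit: +457 days → 14 August 2003.
Applicant Delay Offset: −211 days → 15 January 2003.

January 15, 2003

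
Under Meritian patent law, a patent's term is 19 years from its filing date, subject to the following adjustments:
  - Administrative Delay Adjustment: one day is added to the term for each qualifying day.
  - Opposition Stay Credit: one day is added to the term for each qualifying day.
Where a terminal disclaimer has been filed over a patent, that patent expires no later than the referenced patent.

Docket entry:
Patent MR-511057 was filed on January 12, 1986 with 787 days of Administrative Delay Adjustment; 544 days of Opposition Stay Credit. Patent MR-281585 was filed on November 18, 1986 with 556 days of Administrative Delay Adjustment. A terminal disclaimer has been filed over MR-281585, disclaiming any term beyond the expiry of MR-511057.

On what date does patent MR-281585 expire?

Natural term of MR-281585:
  Base: filing + 19 years → 18 November 2005.
  Administrative Delay Adjustment: +556 days → 28 May 2007.
Expiry of referenced patent MR-511057:
  Base: filing + 19 years → 12 January 2005.
  Administrative Delay Adjustment: +787 days → 10 March 2007.
  Opposition Stay Credit: +544 days → 4 September 2008.
Terminal disclaimer: MR-281585 expires on the earlier of 28 May 2007 and 4 September 2008.

2007-05-28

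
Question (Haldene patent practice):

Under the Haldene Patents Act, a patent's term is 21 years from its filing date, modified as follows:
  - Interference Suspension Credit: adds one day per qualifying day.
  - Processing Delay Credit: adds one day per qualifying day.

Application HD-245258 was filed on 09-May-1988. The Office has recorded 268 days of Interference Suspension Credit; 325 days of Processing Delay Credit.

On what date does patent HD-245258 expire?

Base term: filing date + 21 years → 9 May 2009.
Interference Suspension Credit: +268 days → 1 February 2010.
Processing Delay Credit: +325 days → 23 December 2010.

December 23, 2010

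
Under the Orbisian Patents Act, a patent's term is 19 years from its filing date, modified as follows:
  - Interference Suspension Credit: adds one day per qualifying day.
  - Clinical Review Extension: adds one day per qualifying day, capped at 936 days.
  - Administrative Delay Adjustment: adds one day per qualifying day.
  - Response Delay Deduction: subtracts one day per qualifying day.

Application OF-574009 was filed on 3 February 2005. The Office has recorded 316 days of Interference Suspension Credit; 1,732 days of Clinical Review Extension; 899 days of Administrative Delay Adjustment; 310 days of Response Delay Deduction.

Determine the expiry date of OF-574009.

2029-02-17

Base term: filing date + 19 years → 3 February 2024.
Interference Suspension Credit: +316 days → 15 December 2024.
Clinical Review Extension: 1732 days claimed exceeds the 936-day cap, so +936 days → 9 July 2027.
Administrative Delay Adjustment: +899 days → 24 December 2029.
Response Delay Deduction: −310 days → 17 February 2029.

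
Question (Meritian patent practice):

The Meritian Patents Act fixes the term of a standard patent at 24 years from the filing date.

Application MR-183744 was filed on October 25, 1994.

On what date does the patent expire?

October 25, 2018

Filing date + 24 years → 25 October 2018.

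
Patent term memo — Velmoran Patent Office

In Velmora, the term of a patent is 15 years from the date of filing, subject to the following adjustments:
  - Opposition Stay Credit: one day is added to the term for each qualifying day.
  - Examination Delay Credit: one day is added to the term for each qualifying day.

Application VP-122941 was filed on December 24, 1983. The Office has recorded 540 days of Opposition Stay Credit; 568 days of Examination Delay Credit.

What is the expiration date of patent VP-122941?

2002-01-05

Base term: filing date + 15 years → 24 December 1998.
Opposition Stay Credit: +540 days → 16 June 2000.
Examination Delay Credit: +568 days → 5 January 2002.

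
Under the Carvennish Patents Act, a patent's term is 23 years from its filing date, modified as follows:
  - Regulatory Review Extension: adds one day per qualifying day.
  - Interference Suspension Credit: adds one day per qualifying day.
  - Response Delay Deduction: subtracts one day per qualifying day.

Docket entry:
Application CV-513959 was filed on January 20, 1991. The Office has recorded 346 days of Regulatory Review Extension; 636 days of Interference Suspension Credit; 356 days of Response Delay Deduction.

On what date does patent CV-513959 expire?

Base term: filing date + 23 years → 20 January 2014.
Regulatory Review Extension: +346 days → 1 January 2015.
Interference Suspension Credit: +636 days → 28 September 2016.
Response Delay Deduction: −356 days → 8 October 2015.

October 8, 2015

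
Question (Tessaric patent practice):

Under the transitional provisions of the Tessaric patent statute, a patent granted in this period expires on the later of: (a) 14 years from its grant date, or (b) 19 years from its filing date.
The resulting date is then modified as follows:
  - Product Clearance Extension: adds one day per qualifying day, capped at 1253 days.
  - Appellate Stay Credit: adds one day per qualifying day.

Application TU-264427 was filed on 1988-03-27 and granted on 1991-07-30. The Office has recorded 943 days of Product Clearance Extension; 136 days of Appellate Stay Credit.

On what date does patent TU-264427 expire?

(a) grant + 14 years → 30 July 2005.
(b) filing + 19 years → 27 March 2007.
Later of the two: 27 March 2007.
Product Clearance Extension: 943 days (within the 1253-day cap) → +943 days → 25 October 2009.
Appellate Stay Credit: +136 days → 10 March 2010.

2010-03-10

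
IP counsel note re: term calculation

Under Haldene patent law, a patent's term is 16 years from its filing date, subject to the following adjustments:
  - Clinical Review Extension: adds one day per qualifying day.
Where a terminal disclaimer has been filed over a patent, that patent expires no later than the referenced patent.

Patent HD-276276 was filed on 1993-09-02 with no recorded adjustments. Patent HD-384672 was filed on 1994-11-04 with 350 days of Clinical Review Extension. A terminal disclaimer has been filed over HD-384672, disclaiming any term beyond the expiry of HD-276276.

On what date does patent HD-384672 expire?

September 2, 2009

Natural term of HD-384672:
  Base: filing + 16 years → 4 November 2010.
  Clinical Review Extension: +350 days → 20 October 2011.
Expiry of referenced patent HD-276276:
  Base: filing + 16 years → 2 September 2009.
Terminal disclaimer: HD-384672 expires on the earlier of 20 October 2011 and 2 September 2009.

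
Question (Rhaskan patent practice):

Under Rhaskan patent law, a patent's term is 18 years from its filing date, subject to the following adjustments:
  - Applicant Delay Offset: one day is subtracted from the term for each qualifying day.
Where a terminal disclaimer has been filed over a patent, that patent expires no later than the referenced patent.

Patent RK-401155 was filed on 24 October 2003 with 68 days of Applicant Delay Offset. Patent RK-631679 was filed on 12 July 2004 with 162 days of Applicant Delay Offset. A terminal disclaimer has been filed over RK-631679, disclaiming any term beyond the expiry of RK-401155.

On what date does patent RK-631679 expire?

August 17, 2021

Natural term of RK-631679:
  Base: filing + 18 years → 12 July 2022.
  Applicant Delay Offset: −162 days → 31 January 2022.
Expiry of referenced patent RK-401155:
  Base: filing + 18 years → 24 October 2021.
  Applicant Delay Offset: −68 days → 17 August 2021.
Terminal disclaimer: RK-631679 expires on the earlier of 31 January 2022 and 17 August 2021.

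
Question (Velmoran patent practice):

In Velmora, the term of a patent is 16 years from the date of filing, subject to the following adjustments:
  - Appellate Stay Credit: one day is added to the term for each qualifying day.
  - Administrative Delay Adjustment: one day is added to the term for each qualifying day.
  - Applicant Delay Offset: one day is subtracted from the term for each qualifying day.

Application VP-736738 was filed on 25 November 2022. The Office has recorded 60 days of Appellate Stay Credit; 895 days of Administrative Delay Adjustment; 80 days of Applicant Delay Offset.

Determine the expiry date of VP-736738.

Base term: filing date + 16 years → 25 November 2038.
Appellate Stay Credit: +60 days → 24 January 2039.
Administrative Delay Adjustment: +895 days → 7 July 2041.
Applicant Delay Offset: −80 days → 18 April 2041.

2041-04-18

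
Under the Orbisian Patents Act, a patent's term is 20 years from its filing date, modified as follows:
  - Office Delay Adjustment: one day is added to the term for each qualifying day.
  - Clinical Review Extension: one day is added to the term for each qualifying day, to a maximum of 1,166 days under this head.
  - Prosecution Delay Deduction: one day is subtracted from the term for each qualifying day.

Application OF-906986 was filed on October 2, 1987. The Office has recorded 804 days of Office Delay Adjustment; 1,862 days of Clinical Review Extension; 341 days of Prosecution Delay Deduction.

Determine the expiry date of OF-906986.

Base term: filing date + 20 years → 2 October 2007.
Office Delay Adjustment: +804 days → 14 December 2009.
Clinical Review Extension: 1862 days claimed exceeds the 1166-day cap, so +1166 days → 22 February 2013.
Prosecution Delay Deduction: −341 days → 18 March 2012.

March 18, 2012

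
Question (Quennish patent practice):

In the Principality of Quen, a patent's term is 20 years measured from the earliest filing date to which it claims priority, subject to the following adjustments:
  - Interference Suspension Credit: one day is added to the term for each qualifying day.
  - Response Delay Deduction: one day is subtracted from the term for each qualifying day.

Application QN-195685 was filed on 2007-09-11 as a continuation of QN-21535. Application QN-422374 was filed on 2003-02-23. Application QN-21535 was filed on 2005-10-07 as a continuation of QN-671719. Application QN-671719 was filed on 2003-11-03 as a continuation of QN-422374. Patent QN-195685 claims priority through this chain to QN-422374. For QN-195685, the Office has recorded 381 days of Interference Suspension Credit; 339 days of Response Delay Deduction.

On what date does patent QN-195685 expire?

2023-04-06

Earliest priority filing: 23 February 2003.
Base term: 23 February 2003 + 20 years → 23 February 2023.
Interference Suspension Credit: +381 days → 10 March 2024.
Response Delay Deduction: −339 days → 6 April 2023.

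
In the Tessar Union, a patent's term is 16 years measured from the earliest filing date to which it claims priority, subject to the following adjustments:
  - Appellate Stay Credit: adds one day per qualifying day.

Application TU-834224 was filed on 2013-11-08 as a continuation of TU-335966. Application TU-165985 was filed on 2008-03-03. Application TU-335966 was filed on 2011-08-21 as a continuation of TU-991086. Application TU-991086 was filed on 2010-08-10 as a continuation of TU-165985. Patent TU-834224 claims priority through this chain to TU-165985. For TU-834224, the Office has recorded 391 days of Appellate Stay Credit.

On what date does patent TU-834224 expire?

2025-03-29

Earliest priority filing: 3 March 2008.
Base term: 3 March 2008 + 16 years → 3 March 2024.
Appellate Stay Credit: +391 days → 29 March 2025.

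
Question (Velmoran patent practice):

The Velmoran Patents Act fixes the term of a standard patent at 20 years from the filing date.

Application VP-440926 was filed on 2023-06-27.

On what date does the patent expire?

Filing date + 20 years → 27 June 2043.

2043-06-27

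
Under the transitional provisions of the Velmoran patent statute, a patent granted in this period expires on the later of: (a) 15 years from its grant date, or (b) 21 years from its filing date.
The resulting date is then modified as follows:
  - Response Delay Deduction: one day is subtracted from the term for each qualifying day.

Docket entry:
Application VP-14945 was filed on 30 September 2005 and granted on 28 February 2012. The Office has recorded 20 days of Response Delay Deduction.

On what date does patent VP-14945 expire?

February 8, 2027

(a) grant + 15 years → 28 February 2027.
(b) filing + 21 years → 30 September 2026.
Later of the two: 28 February 2027.
Response Delay Deduction: −20 days → 8 February 2027.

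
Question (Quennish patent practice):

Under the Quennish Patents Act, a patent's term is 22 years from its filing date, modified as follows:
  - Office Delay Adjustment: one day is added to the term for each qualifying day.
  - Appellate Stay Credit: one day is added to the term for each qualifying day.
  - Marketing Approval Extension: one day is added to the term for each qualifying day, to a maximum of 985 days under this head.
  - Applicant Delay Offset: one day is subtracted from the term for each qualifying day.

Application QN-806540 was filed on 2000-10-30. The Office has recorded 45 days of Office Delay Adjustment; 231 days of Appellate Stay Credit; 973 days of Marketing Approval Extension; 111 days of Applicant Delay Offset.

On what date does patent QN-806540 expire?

Base term: filing date + 22 years → 30 October 2022.
Office Delay Adjustment: +45 days → 14 December 2022.
Appellate Stay Credit: +231 days → 2 August 2023.
Marketing Approval Extension: 973 days (within the 985-day cap) → +973 days → 1 April 2026.
Applicant Delay Offset: −111 days → 11 December 2025.

December 11, 2025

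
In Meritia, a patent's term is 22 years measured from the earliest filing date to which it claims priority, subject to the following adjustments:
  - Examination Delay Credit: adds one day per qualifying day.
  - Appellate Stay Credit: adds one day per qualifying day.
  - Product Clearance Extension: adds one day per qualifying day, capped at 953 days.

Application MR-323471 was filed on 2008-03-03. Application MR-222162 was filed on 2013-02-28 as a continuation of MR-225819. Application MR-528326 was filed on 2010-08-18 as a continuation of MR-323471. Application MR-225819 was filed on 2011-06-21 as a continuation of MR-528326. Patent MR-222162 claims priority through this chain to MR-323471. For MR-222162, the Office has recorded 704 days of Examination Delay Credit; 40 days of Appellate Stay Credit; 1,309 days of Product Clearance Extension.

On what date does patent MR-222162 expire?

October 25, 2034

Earliest priority filing: 3 March 2008.
Base term: 3 March 2008 + 22 years → 3 March 2030.
Examination Delay Credit: +704 days → 5 February 2032.
Appellate Stay Credit: +40 days → 16 March 2032.
Product Clearance Extension: 1309 days claimed exceeds the 953-day cap, so +953 days → 25 October 2034.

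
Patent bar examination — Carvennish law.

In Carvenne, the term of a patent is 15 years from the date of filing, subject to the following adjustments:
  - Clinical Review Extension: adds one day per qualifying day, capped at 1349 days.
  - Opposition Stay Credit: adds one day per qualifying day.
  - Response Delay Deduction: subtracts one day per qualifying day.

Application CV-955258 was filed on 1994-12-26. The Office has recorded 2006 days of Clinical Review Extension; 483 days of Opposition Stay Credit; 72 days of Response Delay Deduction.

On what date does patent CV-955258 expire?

Base term: filing date + 15 years → 26 December 2009.
Clinical Review Extension: 2006 days claimed exceeds the 1349-day cap, so +1349 days → 5 September 2013.
Opposition Stay Credit: +483 days → 1 January 2015.
Response Delay Deduction: −72 days → 21 October 2014.

2014-10-21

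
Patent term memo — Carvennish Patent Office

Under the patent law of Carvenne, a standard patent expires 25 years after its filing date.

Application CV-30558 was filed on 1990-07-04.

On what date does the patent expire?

Filing date + 25 years → 4 July 2015.

2015-07-04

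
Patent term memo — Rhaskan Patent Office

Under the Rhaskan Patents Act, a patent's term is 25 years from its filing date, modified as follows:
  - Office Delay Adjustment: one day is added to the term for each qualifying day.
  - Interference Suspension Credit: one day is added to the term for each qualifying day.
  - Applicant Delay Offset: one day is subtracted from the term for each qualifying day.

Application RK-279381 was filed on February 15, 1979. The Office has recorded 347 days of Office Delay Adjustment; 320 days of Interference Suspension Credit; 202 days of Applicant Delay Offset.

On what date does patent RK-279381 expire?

Base term: filing date + 25 years → 15 February 2004.
Office Delay Adjustment: +347 days → 27 January 2005.
Interference Suspension Credit: +320 days → 13 December 2005.
Applicant Delay Offset: −202 days → 25 May 2005.

2005-05-25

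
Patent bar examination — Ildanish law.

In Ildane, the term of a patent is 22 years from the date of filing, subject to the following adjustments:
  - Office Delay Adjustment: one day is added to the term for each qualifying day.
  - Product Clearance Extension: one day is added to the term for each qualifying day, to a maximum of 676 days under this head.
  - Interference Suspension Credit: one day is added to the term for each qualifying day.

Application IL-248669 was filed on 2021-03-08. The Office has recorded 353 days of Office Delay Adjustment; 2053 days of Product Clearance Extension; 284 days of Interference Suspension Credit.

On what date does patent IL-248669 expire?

2046-10-11

Base term: filing date + 22 years → 8 March 2043.
Office Delay Adjustment: +353 days → 24 February 2044.
Product Clearance Extension: 2053 days claimed exceeds the 676-day cap, so +676 days → 31 December 2045.
Interference Suspension Credit: +284 days → 11 October 2046.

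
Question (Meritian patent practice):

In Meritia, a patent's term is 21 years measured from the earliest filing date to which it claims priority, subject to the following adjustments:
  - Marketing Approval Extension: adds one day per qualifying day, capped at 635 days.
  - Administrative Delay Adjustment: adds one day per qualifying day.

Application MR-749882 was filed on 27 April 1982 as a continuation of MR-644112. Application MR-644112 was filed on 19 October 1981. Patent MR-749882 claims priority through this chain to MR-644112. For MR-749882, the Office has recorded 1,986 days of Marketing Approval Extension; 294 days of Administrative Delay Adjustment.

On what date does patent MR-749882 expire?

2005-05-05

Earliest priority filing: 19 October 1981.
Base term: 19 October 1981 + 21 years → 19 October 2002.
Marketing Approval Extension: 1986 days claimed exceeds the 635-day cap, so +635 days → 15 July 2004.
Administrative Delay Adjustment: +294 days → 5 May 2005.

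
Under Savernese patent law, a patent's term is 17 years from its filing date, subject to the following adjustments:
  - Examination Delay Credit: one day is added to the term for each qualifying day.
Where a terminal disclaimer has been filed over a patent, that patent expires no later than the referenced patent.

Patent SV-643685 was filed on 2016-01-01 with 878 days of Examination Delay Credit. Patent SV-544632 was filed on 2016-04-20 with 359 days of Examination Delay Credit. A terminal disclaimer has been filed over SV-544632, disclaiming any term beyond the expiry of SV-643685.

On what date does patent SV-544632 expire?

2034-04-14

Natural term of SV-544632:
  Base: filing + 17 years → 20 April 2033.
  Examination Delay Credit: +359 days → 14 April 2034.
Expiry of referenced patent SV-643685:
  Base: filing + 17 years → 1 January 2033.
  Examination Delay Credit: +878 days → 29 May 2035.
Terminal disclaimer: SV-544632 expires on the earlier of 14 April 2034 and 29 May 2035.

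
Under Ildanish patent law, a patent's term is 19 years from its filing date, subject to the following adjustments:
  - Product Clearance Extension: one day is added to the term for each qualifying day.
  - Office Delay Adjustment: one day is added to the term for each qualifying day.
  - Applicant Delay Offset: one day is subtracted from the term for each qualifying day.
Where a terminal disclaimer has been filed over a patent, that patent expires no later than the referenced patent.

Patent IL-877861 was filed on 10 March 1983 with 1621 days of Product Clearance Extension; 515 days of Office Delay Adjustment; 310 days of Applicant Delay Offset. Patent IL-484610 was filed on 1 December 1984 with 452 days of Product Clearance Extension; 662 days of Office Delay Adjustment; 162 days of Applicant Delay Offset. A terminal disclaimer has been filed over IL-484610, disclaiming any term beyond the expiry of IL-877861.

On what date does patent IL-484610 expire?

Natural term of IL-484610:
  Base: filing + 19 years → 1 December 2003.
  Product Clearance Extension: +452 days → 25 February 2005.
  Office Delay Adjustment: +662 days → 19 December 2006.
  Applicant Delay Offset: −162 days → 10 July 2006.
Expiry of referenced patent IL-877861:
  Base: filing + 19 years → 10 March 2002.
  Product Clearance Extension: +1621 days → 17 August 2006.
  Office Delay Adjustment: +515 days → 14 January 2008.
  Applicant Delay Offset: −310 days → 10 March 2007.
Terminal disclaimer: IL-484610 expires on the earlier of 10 July 2006 and 10 March 2007.

July 10, 2006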